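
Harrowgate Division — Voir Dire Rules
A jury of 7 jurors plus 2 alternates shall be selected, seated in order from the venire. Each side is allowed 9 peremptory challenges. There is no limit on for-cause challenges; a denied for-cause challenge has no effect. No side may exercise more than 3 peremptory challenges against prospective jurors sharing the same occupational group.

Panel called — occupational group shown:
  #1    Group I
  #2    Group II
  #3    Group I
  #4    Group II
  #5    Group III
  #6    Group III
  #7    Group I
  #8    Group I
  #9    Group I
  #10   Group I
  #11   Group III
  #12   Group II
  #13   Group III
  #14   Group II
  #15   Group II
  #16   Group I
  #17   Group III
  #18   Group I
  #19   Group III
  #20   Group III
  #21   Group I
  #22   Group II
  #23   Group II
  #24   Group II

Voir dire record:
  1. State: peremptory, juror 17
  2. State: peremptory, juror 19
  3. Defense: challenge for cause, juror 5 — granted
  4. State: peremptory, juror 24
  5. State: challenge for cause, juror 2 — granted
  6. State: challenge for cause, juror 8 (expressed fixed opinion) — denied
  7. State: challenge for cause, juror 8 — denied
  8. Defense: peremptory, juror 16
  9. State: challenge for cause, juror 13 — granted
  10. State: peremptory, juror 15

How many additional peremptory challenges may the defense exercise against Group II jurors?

3

Defense peremptories so far: #16 — 1 of 9 used, 8 left overall.
Against Group II: none yet — per-group cap 3 leaves 3.
Binding limit: min(8, 3) = 3.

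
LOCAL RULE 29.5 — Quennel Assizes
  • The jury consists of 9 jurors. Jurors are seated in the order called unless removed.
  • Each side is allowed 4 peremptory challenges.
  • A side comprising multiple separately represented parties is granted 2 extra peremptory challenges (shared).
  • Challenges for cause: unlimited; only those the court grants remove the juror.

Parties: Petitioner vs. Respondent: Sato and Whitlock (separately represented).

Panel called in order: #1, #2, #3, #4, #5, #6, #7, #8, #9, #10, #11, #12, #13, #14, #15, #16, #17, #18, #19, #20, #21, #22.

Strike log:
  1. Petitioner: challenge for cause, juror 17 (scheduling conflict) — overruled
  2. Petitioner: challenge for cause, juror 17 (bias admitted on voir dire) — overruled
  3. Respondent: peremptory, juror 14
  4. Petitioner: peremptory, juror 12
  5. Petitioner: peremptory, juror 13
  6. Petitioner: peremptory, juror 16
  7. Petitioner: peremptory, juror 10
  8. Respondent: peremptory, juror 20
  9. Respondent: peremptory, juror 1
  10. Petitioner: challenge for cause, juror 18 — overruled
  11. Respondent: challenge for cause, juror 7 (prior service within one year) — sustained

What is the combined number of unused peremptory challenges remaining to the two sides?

Petitioner allotment: 4. Respondent allotment: 4 base + 2 multi-party = 6.
Petitioner peremptories used: #12, #13, #16, #10 — 4 (for-cause on #17, #17, #18 don't count).
Respondent peremptories used: #14, #20, #1 — 3 (the for-cause on #7 doesn't count).
Remaining: (4 − 4) + (6 − 3) = 3.

3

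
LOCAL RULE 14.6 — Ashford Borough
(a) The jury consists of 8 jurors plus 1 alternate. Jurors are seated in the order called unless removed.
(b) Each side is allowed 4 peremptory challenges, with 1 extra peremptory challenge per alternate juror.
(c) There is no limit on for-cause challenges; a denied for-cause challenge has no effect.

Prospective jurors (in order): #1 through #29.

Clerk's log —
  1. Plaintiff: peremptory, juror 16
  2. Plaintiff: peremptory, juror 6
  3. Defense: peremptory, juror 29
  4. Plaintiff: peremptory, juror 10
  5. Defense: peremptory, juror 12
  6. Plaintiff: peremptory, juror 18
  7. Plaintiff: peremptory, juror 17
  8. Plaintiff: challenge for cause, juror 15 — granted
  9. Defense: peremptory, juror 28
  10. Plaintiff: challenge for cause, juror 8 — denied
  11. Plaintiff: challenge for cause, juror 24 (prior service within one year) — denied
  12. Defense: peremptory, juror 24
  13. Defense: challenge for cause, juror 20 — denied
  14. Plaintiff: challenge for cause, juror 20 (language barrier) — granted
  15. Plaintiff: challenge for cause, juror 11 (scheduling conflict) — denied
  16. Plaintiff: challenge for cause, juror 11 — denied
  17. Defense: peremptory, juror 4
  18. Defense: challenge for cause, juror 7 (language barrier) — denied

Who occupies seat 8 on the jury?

11

Removed: #4, #6, #10, #12, #15, #16, #17, #18, #20, #24, #28, #29. (#7, #8, #11 stay — for-cause denied.)
Seating in order: seats 1–8 → #1, #2, #3, #5, #7, #8, #9, #11; alternates → #13.
So seat 8 is #11.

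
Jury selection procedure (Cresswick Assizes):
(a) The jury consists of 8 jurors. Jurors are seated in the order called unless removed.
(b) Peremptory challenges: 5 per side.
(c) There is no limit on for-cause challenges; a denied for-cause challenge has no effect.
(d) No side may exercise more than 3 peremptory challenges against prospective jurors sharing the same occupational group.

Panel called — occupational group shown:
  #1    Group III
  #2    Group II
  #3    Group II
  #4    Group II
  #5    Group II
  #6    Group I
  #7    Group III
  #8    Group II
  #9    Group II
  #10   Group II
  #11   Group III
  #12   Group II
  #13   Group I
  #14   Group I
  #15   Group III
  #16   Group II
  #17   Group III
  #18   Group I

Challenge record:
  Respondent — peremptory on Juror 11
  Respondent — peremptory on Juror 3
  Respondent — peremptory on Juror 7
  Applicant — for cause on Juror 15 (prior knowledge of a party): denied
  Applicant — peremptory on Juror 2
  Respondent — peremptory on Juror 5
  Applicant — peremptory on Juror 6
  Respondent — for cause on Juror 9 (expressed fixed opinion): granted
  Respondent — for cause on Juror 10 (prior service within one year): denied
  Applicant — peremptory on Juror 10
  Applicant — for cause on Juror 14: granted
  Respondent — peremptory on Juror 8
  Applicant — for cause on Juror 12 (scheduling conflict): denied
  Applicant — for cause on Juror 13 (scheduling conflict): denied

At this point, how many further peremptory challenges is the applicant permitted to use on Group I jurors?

2

Applicant peremptories so far: #2, #6, #10 — 3 of 5 used, 2 left overall.
Against Group I: #6 — 1 used; per-group cap 3 leaves 2.
Binding limit: min(2, 2) = 2.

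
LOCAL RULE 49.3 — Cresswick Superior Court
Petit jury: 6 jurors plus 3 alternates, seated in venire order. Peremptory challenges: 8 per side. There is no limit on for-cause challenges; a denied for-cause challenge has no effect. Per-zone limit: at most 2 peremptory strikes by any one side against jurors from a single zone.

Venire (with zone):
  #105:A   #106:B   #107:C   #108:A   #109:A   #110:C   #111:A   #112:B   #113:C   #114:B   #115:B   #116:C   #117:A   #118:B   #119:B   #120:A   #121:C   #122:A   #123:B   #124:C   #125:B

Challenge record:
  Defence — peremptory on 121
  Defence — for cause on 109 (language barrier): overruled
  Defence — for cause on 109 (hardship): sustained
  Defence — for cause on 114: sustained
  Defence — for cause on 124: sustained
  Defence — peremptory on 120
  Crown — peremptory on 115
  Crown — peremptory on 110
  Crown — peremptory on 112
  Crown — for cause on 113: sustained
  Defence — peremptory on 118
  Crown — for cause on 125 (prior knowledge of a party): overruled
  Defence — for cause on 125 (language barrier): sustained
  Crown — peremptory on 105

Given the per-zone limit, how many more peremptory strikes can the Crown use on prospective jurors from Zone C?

Crown peremptories so far: #115, #110, #112, #105 — 4 of 8 used, 4 left overall.
Against Zone C: #110 — 1 used; per-zone cap 2 leaves 1.
Binding limit: min(4, 1) = 1.

1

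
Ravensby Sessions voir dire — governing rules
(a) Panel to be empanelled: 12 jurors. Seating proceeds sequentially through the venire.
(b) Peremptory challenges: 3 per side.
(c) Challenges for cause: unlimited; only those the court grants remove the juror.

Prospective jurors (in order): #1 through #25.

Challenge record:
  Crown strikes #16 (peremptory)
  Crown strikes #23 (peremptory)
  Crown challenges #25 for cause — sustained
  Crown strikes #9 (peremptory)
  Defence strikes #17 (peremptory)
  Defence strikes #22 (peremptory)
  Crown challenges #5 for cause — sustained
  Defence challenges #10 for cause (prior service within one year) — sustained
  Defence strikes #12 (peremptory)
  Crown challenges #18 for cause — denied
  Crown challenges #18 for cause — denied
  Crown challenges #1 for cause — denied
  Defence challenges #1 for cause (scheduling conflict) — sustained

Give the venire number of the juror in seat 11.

Removed: #1, #5, #9, #10, #12, #16, #17, #22, #23, #25. (#18 stays — for-cause denied.)
Seating in order: seats 1–12 → #2, #3, #4, #6, #7, #8, #11, #13, #14, #15, #18, #19.
So seat 11 is #18.

18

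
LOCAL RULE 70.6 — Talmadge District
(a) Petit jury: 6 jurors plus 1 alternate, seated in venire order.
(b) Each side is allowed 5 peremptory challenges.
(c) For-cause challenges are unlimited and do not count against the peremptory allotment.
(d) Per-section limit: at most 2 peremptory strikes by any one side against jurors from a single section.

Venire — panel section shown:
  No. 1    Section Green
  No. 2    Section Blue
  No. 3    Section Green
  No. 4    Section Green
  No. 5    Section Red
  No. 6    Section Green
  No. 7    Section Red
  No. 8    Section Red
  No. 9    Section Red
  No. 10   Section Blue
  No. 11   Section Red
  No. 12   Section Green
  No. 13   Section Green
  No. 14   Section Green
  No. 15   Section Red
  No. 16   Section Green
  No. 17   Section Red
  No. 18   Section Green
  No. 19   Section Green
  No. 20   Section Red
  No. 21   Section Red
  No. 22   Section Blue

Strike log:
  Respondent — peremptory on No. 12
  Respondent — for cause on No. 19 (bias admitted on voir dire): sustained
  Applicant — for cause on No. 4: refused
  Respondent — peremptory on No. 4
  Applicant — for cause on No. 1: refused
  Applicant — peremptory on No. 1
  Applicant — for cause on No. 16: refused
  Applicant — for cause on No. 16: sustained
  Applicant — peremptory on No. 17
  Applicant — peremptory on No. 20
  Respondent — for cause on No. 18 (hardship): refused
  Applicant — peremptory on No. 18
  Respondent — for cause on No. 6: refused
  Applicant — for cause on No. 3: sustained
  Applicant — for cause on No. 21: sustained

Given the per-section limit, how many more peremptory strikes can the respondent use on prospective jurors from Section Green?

0

Respondent peremptories so far: #12, #4 — 2 of 5 used, 3 left overall.
Against Section Green: #12, #4 — 2 used; per-section cap 2 leaves 0.
Binding limit: min(3, 0) = 0.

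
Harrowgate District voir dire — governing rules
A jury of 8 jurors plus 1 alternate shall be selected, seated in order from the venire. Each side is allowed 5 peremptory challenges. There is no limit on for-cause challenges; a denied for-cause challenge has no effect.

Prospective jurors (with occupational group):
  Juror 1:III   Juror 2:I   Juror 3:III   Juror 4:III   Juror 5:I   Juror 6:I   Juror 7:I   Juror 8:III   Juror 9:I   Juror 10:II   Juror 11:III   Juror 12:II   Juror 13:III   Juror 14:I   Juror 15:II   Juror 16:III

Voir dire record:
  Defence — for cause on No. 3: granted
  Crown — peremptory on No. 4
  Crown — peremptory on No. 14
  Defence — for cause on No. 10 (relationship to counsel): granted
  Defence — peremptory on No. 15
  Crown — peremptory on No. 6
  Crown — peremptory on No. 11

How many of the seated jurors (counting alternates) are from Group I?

Removed: #3, #4, #6, #10, #11, #14, #15.
Seated (9 incl. alternates): #1, #2, #5, #7, #8, #9, #12, #13, #16.
Of those, in Group I: #2, #5, #7, #9 → 4.

4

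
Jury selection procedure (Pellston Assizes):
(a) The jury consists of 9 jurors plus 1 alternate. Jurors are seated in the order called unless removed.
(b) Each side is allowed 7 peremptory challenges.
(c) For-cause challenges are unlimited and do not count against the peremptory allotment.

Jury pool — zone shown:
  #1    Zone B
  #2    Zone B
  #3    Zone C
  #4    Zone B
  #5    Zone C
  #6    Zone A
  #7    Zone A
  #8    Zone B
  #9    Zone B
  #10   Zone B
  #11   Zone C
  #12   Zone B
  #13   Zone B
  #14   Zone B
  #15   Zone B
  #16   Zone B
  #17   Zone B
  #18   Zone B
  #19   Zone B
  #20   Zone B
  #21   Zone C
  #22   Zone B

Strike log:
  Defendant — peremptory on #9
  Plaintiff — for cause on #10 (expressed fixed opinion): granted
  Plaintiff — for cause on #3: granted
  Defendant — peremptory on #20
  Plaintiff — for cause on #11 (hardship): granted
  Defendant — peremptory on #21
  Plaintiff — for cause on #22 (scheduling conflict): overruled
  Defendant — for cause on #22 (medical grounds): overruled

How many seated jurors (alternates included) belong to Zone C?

1

Removed: #3, #9, #10, #11, #20, #21.
Seated (10 incl. alternates): #1, #2, #4, #5, #6, #7, #8, #12, #13, #14.
Of those, in Zone C: #5 → 1.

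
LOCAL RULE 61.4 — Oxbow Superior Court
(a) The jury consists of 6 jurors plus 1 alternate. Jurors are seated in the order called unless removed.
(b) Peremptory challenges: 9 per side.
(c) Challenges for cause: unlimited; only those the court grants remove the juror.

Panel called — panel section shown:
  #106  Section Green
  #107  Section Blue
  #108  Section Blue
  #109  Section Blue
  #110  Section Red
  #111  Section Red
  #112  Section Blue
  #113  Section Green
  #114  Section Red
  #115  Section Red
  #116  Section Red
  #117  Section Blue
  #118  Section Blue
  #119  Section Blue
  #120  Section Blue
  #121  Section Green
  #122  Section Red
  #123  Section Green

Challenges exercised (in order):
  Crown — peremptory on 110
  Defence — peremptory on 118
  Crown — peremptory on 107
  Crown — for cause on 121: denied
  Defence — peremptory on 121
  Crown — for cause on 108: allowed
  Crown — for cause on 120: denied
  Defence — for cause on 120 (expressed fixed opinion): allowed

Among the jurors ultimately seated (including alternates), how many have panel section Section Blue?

Removed: #107, #108, #110, #118, #120, #121.
Seated (7 incl. alternates): #106, #109, #111, #112, #113, #114, #115.
Of those, in Section Blue: #109, #112 → 2.

2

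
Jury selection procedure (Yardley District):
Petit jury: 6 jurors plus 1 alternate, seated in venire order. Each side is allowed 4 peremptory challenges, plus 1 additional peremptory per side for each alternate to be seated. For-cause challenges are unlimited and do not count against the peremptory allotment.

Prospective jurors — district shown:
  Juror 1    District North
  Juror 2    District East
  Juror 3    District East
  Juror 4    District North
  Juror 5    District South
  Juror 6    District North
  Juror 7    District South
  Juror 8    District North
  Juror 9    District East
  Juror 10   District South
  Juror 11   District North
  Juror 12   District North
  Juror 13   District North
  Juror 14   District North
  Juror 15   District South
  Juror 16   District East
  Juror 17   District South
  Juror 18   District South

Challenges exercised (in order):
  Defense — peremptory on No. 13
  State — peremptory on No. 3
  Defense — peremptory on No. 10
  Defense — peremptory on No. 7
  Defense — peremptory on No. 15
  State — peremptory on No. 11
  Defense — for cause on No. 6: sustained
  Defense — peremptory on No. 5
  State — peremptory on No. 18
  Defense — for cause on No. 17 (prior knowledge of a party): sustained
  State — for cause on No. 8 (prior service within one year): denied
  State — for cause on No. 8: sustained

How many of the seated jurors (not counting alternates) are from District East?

Removed: #3, #5, #6, #7, #8, #10, #11, #13, #15, #17, #18.
Seated jurors 1–6: #1, #2, #4, #9, #12, #14 (alternates #16 not counted).
Of those, in District East: #2, #9 → 2.

2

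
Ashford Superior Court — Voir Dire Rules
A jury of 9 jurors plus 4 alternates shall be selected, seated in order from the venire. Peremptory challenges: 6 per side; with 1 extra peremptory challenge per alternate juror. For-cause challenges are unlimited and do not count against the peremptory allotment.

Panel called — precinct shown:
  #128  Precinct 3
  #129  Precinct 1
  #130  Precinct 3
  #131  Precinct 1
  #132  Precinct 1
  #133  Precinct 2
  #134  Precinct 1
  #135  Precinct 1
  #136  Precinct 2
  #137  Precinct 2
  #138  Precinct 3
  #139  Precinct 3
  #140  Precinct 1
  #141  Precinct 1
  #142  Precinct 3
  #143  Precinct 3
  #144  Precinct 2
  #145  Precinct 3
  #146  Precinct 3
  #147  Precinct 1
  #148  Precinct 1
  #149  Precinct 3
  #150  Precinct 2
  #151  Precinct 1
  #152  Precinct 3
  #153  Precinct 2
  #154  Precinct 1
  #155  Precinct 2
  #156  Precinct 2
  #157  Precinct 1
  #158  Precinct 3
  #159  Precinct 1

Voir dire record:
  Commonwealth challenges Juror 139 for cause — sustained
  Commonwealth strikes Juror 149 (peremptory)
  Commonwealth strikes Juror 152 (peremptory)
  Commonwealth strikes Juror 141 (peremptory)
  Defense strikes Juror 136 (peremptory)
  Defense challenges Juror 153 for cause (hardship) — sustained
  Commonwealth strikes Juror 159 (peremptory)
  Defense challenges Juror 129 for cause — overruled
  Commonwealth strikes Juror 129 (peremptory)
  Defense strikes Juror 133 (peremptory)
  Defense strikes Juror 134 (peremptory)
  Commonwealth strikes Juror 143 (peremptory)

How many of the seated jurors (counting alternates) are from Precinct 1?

5

Removed: #129, #133, #134, #136, #139, #141, #143, #149, #152, #153, #159.
Seated (13 incl. alternates): #128, #130, #131, #132, #135, #137, #138, #140, #142, #144, #145, #146, #147.
Of those, in Precinct 1: #131, #132, #135, #140, #147 → 5.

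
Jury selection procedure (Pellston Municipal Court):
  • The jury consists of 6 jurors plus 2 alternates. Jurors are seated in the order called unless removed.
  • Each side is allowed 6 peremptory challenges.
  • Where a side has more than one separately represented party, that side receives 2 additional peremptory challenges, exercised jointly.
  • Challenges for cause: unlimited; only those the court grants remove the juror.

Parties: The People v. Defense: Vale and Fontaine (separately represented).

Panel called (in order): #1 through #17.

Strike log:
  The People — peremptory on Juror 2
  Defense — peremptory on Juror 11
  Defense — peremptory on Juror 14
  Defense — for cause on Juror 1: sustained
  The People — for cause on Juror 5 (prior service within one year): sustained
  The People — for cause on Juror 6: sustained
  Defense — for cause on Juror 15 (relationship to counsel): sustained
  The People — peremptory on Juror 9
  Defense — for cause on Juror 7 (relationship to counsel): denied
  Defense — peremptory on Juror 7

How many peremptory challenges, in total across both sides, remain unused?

9

The People allotment: 6. Defense allotment: 6 base + 2 multi-party = 8.
The People peremptories used: #2, #9 — 2 (for-cause on #5, #6 don't count).
Defense peremptories used: #11, #14, #7 — 3 (for-cause on #1, #15, #7 don't count).
Remaining: (6 − 2) + (8 − 3) = 9.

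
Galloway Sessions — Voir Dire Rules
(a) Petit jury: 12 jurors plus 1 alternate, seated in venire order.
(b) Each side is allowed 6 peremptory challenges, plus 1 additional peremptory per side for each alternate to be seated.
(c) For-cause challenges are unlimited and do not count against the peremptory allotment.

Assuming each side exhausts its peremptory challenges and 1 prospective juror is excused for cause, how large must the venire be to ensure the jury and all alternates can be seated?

28

Seats to fill: 12 + 1 alternates = 13.
Peremptories: 6 + 1×1 = 7 per side × 2 sides = 14.
For-cause removals: 1.
Minimum venire: 13 + 14 + 1 = 28.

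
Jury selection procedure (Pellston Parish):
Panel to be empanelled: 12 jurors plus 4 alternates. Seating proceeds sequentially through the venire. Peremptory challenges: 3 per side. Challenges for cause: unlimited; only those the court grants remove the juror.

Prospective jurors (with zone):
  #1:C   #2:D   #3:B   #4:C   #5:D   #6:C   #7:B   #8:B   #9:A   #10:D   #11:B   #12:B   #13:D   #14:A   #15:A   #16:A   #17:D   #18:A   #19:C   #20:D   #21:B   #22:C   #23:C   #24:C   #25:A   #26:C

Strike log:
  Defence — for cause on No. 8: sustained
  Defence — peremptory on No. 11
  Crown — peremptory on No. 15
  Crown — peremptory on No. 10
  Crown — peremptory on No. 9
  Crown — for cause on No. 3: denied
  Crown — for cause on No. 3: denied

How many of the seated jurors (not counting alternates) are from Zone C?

3

Removed: #8, #9, #10, #11, #15.
Seated jurors 1–12: #1, #2, #3, #4, #5, #6, #7, #12, #13, #14, #16, #17 (alternates #18, #19, #20, #21 not counted).
Of those, in Zone C: #1, #4, #6 → 3.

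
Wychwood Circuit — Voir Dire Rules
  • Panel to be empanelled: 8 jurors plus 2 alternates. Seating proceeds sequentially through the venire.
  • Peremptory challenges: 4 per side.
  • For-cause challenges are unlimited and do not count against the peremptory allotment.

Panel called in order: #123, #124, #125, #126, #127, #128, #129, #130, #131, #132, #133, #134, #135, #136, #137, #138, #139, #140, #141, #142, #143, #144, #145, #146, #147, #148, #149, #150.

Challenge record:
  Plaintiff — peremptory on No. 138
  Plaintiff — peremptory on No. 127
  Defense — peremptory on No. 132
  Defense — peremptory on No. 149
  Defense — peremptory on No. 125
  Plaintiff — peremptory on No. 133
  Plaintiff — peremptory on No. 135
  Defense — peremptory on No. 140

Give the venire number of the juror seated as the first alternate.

Removed: #125, #127, #132, #133, #135, #138, #140, #149.
Seating in order: seats 1–8 → #123, #124, #126, #128, #129, #130, #131, #134; alternates → #136, #137.
So alternate 1 is #136.

136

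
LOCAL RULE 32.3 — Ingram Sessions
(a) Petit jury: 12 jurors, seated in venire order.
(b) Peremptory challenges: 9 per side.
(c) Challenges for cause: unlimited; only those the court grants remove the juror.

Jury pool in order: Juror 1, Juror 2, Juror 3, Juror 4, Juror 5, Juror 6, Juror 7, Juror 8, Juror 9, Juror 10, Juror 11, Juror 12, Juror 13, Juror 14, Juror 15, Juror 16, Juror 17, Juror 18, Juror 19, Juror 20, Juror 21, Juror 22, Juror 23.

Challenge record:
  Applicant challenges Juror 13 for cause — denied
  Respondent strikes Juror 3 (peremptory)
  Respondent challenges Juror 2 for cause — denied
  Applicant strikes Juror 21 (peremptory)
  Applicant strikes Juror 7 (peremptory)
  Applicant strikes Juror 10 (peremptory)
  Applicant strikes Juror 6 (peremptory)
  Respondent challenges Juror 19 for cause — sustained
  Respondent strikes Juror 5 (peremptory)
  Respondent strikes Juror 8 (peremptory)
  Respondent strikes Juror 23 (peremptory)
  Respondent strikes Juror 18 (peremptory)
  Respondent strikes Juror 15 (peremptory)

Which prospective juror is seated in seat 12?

22

Removed: #3, #5, #6, #7, #8, #10, #15, #18, #19, #21, #23. (#2, #13 stay — for-cause denied.)
Filling seats in venire order through position 12: #1, #2, #4, #9, #11, #12, #13, #14, #16, #17, #20, #22.
So seat 12 is #22.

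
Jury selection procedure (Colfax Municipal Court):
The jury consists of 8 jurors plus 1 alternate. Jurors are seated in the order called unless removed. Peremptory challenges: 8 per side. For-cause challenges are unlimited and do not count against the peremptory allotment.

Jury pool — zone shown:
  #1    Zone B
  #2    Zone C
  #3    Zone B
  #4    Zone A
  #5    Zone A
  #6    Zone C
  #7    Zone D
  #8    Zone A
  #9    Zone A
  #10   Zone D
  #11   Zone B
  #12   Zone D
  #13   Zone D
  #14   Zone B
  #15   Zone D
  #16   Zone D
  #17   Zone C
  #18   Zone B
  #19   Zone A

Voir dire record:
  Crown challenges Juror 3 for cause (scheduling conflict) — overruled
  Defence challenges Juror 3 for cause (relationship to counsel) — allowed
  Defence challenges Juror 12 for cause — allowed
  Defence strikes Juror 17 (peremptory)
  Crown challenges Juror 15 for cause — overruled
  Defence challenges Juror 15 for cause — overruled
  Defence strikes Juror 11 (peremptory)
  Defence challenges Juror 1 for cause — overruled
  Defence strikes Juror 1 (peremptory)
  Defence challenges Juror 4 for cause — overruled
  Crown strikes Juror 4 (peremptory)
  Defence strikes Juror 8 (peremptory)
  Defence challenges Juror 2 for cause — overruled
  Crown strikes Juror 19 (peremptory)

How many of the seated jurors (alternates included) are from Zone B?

Removed: #1, #3, #4, #8, #11, #12, #17, #19.
Seated (9 incl. alternates): #2, #5, #6, #7, #9, #10, #13, #14, #15.
Of those, in Zone B: #14 → 1.

1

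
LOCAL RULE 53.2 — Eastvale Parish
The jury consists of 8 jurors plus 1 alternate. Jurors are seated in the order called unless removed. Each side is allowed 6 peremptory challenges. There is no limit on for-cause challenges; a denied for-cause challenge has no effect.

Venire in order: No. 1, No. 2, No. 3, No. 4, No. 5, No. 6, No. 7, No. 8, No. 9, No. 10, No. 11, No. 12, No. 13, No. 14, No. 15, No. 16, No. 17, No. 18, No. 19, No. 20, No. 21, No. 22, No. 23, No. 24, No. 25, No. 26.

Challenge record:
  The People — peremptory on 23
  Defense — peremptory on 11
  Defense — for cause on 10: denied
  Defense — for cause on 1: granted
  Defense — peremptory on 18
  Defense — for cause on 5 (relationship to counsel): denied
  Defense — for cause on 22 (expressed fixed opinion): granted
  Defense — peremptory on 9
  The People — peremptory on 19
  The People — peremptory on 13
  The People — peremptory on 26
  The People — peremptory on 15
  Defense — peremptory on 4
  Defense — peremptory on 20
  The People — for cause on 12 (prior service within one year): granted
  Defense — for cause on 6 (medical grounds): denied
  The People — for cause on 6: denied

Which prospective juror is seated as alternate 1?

Removed: #1, #4, #9, #11, #12, #13, #15, #18, #19, #20, #22, #23, #26. (#5, #6, #10 stay — for-cause denied.)
Seating in order: seats 1–8 → #2, #3, #5, #6, #7, #8, #10, #14; alternates → #16.
So alternate 1 is #16.

16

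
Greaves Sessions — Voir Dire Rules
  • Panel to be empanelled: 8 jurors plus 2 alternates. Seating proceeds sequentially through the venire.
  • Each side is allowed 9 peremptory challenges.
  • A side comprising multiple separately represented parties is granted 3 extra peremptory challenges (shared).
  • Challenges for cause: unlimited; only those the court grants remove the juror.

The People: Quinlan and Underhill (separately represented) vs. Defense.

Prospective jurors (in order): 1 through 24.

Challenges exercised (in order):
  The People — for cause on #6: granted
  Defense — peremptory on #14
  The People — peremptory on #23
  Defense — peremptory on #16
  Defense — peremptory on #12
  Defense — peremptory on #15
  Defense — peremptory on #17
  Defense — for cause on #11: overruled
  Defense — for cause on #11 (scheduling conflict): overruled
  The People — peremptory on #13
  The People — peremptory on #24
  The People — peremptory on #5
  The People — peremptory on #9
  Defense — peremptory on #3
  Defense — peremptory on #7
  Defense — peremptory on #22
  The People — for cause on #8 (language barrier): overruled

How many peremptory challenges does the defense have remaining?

1

Defense allotment: 9.
Defense peremptories used: #14, #16, #12, #15, #17, #3, #7, #22 — 8 (for-cause on #11, #11 don't count).
Remaining: 9 − 8 = 1.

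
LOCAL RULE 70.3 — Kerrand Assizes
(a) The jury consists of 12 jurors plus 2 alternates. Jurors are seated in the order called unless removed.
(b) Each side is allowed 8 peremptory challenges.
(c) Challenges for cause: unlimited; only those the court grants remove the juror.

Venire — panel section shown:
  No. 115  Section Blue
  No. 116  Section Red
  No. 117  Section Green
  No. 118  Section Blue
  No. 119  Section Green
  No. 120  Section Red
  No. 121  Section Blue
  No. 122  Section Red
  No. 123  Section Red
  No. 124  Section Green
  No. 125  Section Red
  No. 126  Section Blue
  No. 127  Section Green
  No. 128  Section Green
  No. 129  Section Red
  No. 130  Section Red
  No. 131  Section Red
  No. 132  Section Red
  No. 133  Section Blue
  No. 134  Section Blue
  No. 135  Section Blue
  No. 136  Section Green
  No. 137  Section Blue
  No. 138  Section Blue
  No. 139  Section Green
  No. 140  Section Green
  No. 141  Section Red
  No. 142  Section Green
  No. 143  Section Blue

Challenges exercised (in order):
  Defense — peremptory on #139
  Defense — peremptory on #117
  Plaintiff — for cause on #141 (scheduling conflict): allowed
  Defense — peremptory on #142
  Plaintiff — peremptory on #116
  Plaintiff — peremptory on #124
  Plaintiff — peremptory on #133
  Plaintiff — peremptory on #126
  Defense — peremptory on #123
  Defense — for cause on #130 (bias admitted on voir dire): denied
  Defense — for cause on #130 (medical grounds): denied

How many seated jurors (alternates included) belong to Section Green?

Removed: #116, #117, #123, #124, #126, #133, #139, #141, #142.
Seated (14 incl. alternates): #115, #118, #119, #120, #121, #122, #125, #127, #128, #129, #130, #131, #132, #134.
Of those, in Section Green: #119, #127, #128 → 3.

3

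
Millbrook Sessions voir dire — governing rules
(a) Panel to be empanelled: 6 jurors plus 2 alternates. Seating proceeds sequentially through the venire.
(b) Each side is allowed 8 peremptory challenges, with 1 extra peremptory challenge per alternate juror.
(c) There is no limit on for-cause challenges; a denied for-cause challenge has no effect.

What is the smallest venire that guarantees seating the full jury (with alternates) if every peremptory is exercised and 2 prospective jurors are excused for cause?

30

Seats to fill: 6 + 2 alternates = 8.
Peremptories: 8 + 1×2 = 10 per side × 2 sides = 20.
For-cause removals: 2.
Minimum venire: 8 + 20 + 2 = 30.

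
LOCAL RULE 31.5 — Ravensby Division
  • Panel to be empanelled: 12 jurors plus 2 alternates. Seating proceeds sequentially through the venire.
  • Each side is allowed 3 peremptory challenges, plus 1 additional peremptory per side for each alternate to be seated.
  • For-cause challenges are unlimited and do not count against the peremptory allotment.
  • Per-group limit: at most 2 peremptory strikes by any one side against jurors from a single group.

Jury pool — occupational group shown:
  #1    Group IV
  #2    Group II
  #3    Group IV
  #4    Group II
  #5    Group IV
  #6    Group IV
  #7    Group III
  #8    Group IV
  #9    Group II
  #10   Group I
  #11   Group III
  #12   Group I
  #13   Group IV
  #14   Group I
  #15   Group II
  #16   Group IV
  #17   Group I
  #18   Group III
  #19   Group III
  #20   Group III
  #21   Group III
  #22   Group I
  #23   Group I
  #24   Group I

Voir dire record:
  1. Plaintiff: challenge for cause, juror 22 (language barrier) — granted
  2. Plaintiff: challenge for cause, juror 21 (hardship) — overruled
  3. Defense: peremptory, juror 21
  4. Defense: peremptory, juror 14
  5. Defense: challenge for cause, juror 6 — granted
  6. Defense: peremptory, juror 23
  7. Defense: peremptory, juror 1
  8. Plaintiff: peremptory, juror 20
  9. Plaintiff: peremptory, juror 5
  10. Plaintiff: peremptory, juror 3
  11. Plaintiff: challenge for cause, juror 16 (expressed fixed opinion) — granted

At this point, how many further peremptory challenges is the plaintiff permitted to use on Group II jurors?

2

Plaintiff peremptories so far: #20, #5, #3 — 3 of 5 used, 2 left overall.
Against Group II: none yet — per-group cap 2 leaves 2.
Binding limit: min(2, 2) = 2.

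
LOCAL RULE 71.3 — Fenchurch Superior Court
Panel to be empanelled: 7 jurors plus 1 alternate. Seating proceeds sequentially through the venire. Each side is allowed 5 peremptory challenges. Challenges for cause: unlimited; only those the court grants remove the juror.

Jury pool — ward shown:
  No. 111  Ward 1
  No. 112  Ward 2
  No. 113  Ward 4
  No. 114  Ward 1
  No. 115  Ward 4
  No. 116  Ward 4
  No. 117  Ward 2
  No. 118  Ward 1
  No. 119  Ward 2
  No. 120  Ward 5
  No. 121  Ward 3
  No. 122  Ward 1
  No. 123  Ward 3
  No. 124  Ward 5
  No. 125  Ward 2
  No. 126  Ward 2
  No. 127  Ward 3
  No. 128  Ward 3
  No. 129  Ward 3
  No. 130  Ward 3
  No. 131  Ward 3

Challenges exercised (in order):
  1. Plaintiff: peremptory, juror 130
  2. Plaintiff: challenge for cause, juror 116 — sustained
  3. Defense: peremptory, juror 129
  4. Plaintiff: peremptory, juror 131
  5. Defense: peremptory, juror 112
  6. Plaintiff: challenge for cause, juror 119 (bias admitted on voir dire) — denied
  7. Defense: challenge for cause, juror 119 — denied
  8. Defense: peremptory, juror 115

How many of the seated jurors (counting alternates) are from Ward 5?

Removed: #112, #115, #116, #129, #130, #131.
Seated (8 incl. alternates): #111, #113, #114, #117, #118, #119, #120, #121.
Of those, in Ward 5: #120 → 1.

1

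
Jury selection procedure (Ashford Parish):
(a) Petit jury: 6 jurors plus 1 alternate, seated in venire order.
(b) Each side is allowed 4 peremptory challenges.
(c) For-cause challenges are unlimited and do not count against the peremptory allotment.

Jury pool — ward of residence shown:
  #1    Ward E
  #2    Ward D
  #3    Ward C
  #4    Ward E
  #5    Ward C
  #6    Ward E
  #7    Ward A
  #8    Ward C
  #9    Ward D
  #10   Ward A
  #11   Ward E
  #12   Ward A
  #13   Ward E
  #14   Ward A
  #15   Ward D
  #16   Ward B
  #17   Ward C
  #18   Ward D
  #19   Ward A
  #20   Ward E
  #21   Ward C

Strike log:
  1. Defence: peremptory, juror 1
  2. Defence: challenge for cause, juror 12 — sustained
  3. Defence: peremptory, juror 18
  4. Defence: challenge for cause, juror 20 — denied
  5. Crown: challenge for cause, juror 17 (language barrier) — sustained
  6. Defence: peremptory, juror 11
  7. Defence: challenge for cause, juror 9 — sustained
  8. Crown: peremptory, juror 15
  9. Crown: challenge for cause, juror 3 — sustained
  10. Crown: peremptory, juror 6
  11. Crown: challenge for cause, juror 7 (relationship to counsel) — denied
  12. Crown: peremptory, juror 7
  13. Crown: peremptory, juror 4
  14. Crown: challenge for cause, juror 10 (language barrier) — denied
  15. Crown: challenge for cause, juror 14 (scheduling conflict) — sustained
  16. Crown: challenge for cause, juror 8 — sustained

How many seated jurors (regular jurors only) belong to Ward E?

1

Removed: #1, #3, #4, #6, #7, #8, #9, #11, #12, #14, #15, #17, #18.
Seated jurors 1–6: #2, #5, #10, #13, #16, #19 (alternates #20 not counted).
Of those, in Ward E: #13 → 1.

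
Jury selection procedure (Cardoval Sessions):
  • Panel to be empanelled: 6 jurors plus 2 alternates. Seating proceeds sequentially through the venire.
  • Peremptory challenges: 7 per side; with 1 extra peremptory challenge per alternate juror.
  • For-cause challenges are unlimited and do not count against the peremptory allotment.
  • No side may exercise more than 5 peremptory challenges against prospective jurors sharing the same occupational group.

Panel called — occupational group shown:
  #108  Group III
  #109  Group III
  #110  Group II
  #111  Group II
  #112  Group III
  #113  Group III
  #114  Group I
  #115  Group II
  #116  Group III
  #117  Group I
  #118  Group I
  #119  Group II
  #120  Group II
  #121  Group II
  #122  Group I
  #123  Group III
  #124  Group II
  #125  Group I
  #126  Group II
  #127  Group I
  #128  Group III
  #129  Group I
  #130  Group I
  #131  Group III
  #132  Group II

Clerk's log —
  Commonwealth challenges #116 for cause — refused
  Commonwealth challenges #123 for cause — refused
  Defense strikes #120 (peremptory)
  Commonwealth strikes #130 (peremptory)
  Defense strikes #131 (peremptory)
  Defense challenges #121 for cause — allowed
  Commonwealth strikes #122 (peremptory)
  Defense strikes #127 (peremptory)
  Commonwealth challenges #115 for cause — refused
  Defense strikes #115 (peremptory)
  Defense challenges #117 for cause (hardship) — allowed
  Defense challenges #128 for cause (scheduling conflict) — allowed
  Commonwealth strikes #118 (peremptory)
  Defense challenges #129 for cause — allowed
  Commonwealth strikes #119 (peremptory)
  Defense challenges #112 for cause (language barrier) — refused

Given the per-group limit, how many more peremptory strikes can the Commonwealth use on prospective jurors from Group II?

Commonwealth peremptories so far: #130, #122, #118, #119 — 4 of 9 used, 5 left overall.
Against Group II: #119 — 1 used; per-group cap 5 leaves 4.
Binding limit: min(5, 4) = 4.

4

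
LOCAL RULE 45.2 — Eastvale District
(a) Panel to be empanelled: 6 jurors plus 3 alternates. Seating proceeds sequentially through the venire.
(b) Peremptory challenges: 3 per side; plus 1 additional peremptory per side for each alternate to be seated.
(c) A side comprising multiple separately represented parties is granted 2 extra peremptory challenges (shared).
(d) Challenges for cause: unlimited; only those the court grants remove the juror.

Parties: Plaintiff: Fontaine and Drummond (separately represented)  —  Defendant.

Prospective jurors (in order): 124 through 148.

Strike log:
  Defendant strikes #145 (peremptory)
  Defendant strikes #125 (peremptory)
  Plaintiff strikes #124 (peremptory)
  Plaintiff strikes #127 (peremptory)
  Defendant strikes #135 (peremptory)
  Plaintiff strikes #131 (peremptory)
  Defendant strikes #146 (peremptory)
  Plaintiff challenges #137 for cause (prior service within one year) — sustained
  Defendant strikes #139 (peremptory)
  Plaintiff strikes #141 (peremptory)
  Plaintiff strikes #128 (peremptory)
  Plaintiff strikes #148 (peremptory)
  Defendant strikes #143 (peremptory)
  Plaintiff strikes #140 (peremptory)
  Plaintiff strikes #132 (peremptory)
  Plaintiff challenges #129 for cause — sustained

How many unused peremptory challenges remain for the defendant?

0

Defendant allotment: 3 base + 1 × 3 alternates = 6.
Defendant peremptories used: #145, #125, #135, #146, #139, #143 — 6.
Remaining: 6 − 6 = 0.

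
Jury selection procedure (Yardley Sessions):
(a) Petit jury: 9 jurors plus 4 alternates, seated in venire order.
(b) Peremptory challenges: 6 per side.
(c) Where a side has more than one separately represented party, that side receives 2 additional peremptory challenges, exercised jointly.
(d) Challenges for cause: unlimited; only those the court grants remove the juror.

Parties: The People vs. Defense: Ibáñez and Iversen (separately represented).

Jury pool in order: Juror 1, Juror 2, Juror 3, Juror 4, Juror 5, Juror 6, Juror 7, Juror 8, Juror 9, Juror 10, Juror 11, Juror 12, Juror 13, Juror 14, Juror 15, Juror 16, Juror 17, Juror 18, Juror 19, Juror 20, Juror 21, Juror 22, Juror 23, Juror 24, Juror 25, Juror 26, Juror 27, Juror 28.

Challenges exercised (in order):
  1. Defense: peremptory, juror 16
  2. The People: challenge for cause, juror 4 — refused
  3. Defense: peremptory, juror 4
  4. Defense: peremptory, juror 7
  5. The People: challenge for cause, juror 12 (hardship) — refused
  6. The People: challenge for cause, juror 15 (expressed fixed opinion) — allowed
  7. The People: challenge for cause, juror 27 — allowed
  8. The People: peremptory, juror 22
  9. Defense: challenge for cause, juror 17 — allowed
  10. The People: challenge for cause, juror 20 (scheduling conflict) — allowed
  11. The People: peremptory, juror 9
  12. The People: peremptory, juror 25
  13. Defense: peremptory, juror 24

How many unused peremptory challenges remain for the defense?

4

Defense allotment: 6 base + 2 multi-party = 8.
Defense peremptories used: #16, #4, #7, #24 — 4 (the for-cause on #17 doesn't count).
Remaining: 8 − 4 = 4.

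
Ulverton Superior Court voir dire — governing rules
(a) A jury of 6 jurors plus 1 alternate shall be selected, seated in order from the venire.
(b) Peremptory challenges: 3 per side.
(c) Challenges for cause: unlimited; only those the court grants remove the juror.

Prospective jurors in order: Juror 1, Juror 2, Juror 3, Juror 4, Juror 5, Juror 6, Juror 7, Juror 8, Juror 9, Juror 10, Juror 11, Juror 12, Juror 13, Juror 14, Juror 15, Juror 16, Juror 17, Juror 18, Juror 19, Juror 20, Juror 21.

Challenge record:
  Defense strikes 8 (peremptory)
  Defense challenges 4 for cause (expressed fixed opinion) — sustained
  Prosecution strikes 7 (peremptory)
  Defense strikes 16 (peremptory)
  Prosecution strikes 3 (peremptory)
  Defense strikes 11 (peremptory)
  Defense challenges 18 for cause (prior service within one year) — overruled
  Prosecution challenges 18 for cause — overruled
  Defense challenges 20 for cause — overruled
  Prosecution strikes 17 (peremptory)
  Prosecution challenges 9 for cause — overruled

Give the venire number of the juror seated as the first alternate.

12

Removed: #3, #4, #7, #8, #11, #16, #17. (#9, #18, #20 stay — for-cause denied.)
Seating in order: seats 1–6 → #1, #2, #5, #6, #9, #10; alternates → #12.
So alternate 1 is #12.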